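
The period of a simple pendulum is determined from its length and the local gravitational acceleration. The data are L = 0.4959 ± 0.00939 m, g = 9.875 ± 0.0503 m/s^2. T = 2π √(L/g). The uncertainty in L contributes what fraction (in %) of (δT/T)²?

93.3%

(δT/T)² = (½·δL/L)² + (−½·δg/g)²
  L term: (0.5×0.0189)² = 8.96e-05
  g term: (-0.5×0.00509)² = 6.49e-06
Total = 9.61e-05. Share from L = 8.96e-05/9.61e-05 = 0.933.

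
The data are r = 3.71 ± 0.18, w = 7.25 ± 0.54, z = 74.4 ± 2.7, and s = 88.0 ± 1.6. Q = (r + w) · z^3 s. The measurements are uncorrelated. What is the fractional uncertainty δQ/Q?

0.122

Let u = r + w = 11.0. δu = √(δr² + δw²) = √(0.0324 + 0.292) = 0.569, so δu/u = 0.0519.
Q is then a monomial in u, z, s:
δQ/Q = √((δu/u)² + (3·δz/z)² + (1·δs/s)²) = √(0.00270 + 0.0119 + 0.000331) = 0.122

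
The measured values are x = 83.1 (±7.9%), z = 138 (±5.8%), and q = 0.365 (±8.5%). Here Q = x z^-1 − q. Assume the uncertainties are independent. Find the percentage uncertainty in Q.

Let p = x·z^-1 = 0.602. δp/p = √((1·δx/x)² + (-1·δz/z)²) = √(0.00624 + 0.00336) = 0.0980, so δp = 0.0590.
Q = p − q: δQ = √(δp² + δq²) = √(0.00348 + 0.000963) = 0.0667
Q = 0.237, so δQ/Q = 0.0667/0.237 = 0.281.

28.1%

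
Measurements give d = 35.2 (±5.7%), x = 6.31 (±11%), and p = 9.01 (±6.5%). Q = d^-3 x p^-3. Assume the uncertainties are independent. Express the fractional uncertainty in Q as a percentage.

28.2%

Since Q is a product/quotient, work with relative uncertainties:
  (-3·δd/d)² = (-3×0.0570)² = 0.0292;  (1·δx/x)² = (1×0.110)² = 0.0121;  (-3·δp/p)² = (-3×0.0650)² = 0.0380
δQ/Q = √(0.0794) = 0.282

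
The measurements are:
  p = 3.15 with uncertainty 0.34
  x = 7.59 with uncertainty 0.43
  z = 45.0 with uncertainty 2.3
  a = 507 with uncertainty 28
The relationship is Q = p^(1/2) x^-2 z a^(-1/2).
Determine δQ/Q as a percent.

Since Q is a product/quotient, work with relative uncertainties:
  (½·δp/p)² = (0.5×0.108)² = 0.00291;  (-2·δx/x)² = (-2×0.0567)² = 0.0128;  (1·δz/z)² = (1×0.0511)² = 0.00261;  (−½·δa/a)² = (-0.5×0.0552)² = 0.000763
δQ/Q = √(0.0191) = 0.138

13.8%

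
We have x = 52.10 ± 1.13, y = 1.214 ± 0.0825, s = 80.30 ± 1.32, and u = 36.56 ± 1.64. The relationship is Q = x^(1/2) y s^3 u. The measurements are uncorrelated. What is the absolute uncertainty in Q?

1.59e+07

Relative error in a monomial: (δQ/Q)² = Σ (nᵢ · δxᵢ/xᵢ)².
  (½·δx/x)² = (0.5×0.0217)² = 0.000118;  (1·δy/y)² = (1×0.0680)² = 0.00462;  (3·δs/s)² = (3×0.0164)² = 0.00243;  (1·δu/u)² = (1×0.0449)² = 0.00201
δQ/Q = √(0.00918) = 0.0958
Q = 1.659e+08, so δQ = 0.0958 × 1.659e+08 = 1.59e+07.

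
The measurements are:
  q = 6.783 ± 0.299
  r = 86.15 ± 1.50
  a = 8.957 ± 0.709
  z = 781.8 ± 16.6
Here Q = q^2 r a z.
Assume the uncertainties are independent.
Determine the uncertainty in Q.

Each factor contributes (exponent × relative error)² to (δQ/Q)²:
  (2·δq/q)² = (2×0.0441)² = 0.00777;  (1·δr/r)² = (1×0.0174)² = 0.000303;  (1·δa/a)² = (1×0.0792)² = 0.00627;  (1·δz/z)² = (1×0.0212)² = 0.000451
δQ/Q = √(0.0148) = 0.122
Q = 2.776e+07, so δQ = 0.122 × 2.776e+07 = 3.38e+06.

3.38e+06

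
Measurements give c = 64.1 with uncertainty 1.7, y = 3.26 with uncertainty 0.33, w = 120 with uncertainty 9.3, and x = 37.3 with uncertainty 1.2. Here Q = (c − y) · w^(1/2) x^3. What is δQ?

3.73e+06

Let u = c − y = 60.8. δu = √(δc² + δy²) = √(2.89 + 0.109) = 1.73, so δu/u = 0.0285.
Q is then a monomial in u, w, x:
δQ/Q = √((δu/u)² + (½·δw/w)² + (3·δx/x)²) = √(0.000810 + 0.00150 + 0.00932) = 0.108
Q = 3.46e+07, so δQ = 0.108 × 3.46e+07 = 3.73e+06.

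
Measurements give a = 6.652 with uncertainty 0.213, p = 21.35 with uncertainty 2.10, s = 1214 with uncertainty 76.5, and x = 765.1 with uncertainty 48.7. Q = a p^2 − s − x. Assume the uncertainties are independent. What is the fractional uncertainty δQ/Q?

0.580

Let w = a·p^2 = 3032. δw/w = √((1·δa/a)² + (2·δp/p)²) = √(0.00103 + 0.0387) = 0.199, so δw = 604.
Q = w − s − x: δQ = √(δw² + δs² + δx²) = √(3.65e+05 + 5850 + 2370) = 611
Q = 1053, so δQ/Q = 611/1053 = 0.580.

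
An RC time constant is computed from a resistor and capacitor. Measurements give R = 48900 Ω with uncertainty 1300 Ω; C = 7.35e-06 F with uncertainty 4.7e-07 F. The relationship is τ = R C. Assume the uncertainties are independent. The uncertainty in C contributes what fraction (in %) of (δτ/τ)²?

(δτ/τ)² = (1·δR/R)² + (1·δC/C)²
  R term: (1×0.0266)² = 0.000707
  C term: (1×0.0639)² = 0.00409
Total = 0.00480. Share from C = 0.00409/0.00480 = 0.853.

85.3%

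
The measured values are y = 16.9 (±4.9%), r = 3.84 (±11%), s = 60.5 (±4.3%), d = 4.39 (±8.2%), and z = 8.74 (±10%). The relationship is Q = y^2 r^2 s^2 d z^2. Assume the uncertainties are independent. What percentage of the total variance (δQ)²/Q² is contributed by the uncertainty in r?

43.2%

(δQ/Q)² = (2·δy/y)² + (2·δr/r)² + (2·δs/s)² + (1·δd/d)² + (2·δz/z)²
  y term: (2×0.0490)² = 0.00960
  r term: (2×0.110)² = 0.0484
  s term: (2×0.0430)² = 0.00740
  d term: (1×0.0820)² = 0.00672
  z term: (2×0.100)² = 0.0400
Total = 0.112. Share from r = 0.0484/0.112 = 0.432.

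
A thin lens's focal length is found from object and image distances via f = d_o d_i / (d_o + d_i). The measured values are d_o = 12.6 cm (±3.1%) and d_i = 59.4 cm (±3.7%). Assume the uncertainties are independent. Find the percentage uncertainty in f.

∂f/∂d_o = (d_i/(d_o+d_i))² = 0.681;  ∂f/∂d_i = (d_o/(d_o+d_i))² = 0.0306
δf = √((∂f/∂d_o · δd_o)² + (∂f/∂d_i · δd_i)²) = √(0.0707 + 0.00453) = 0.274 cm
f = 10.4 cm, so δf/f = 0.274/10.4 = 0.0264.

2.64%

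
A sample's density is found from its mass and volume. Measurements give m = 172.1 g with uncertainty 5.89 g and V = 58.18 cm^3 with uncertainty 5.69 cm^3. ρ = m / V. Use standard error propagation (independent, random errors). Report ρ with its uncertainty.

For a monomial ρ ∝ m, V^-1, fractional errors add in quadrature:
  (1·δm/m)² = (1×0.0342)² = 0.00117;  (-1·δV/V)² = (-1×0.0978)² = 0.00956
δρ/ρ = √(0.0107) = 0.104
ρ = 2.958 g/cm^3, so δρ = 0.104 × 2.958 = 0.307 g/cm^3.

2.958 ± 0.307 g/cm^3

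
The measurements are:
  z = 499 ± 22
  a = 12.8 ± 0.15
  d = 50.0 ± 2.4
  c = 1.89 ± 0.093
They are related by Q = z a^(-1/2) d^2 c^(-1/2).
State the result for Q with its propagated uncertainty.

Q is a product of powers, so relative uncertainties combine in quadrature:
  (1·δz/z)² = (1×0.0441)² = 0.00194;  (−½·δa/a)² = (-0.5×0.0117)² = 3.43e-05;  (2·δd/d)² = (2×0.0480)² = 0.00922;  (−½·δc/c)² = (-0.5×0.0492)² = 0.000605
δQ/Q = √(0.0118) = 0.109
Q = 2.54e+05, so δQ = 0.109 × 2.54e+05 = 27600.

(2.54 ± 0.276) × 10^5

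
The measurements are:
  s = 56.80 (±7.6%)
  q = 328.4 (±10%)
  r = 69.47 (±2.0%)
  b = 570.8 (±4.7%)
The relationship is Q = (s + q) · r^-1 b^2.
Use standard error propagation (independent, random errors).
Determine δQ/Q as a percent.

Let u = s + q = 385.2. δu = √(δs² + δq²) = √(18.6 + 1080) = 33.1, so δu/u = 0.0860.
Q is then a monomial in u, r, b:
δQ/Q = √((δu/u)² + (-1·δr/r)² + (2·δb/b)²) = √(0.00739 + 0.000400 + 0.00884) = 0.129

12.9%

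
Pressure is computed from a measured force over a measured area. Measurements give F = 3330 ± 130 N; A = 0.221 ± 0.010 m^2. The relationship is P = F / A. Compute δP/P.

0.0598

Since P is a product/quotient, work with relative uncertainties:
  (1·δF/F)² = (1×0.0390)² = 0.00152;  (-1·δA/A)² = (-1×0.0452)² = 0.00205
δP/P = √(0.00357) = 0.0598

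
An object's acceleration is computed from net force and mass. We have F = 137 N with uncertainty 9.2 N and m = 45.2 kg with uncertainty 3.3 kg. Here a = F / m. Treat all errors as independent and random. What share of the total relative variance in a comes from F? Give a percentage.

(δa/a)² = (1·δF/F)² + (-1·δm/m)²
  F term: (1×0.0672)² = 0.00451
  m term: (-1×0.0730)² = 0.00533
Total = 0.00984. Share from F = 0.00451/0.00984 = 0.458.

45.8%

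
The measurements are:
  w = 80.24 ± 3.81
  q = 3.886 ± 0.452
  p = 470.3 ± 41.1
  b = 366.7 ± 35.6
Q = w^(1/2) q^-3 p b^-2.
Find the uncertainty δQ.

Since Q is a product/quotient, work with relative uncertainties:
  (½·δw/w)² = (0.5×0.0475)² = 0.000564;  (-3·δq/q)² = (-3×0.116)² = 0.122;  (1·δp/p)² = (1×0.0874)² = 0.00764;  (-2·δb/b)² = (-2×0.0971)² = 0.0377
δQ/Q = √(0.168) = 0.409
Q = 0.0005339, so δQ = 0.409 × 0.0005339 = 0.000219.

0.000219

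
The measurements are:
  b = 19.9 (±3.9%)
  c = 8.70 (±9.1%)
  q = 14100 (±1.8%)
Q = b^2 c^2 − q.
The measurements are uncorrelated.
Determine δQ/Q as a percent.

Let p = b^2·c^2 = 30000. δp/p = √((2·δb/b)² + (2·δc/c)²) = √(0.00608 + 0.0331) = 0.198, so δp = 5940.
Q = p − q: δQ = √(δp² + δq²) = √(3.52e+07 + 64400) = 5940
Q = 15900, so δQ/Q = 5940/15900 = 0.374.

37.4%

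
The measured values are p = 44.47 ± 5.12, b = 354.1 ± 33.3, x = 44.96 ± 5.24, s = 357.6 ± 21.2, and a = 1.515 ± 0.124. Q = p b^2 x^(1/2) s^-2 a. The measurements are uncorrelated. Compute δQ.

Since Q is a product/quotient, work with relative uncertainties:
  (1·δp/p)² = (1×0.115)² = 0.0133;  (2·δb/b)² = (2×0.0940)² = 0.0354;  (½·δx/x)² = (0.5×0.117)² = 0.00340;  (-2·δs/s)² = (-2×0.0593)² = 0.0141;  (1·δa/a)² = (1×0.0818)² = 0.00670
δQ/Q = √(0.0728) = 0.270
Q = 442.9, so δQ = 0.270 × 442.9 = 120.

120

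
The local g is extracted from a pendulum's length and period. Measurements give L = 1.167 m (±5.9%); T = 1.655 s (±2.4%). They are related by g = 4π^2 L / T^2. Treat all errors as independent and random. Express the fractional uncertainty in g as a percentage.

7.61%

Since g is a product/quotient, work with relative uncertainties:
  (1·δL/L)² = (1×0.0590)² = 0.00348;  (-2·δT/T)² = (-2×0.0240)² = 0.00230
δg/g = √(0.00579) = 0.0761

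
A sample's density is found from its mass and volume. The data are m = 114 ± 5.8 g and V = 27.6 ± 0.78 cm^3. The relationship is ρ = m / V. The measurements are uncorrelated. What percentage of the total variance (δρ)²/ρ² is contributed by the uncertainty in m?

76.4%

(δρ/ρ)² = (1·δm/m)² + (-1·δV/V)²
  m term: (1×0.0509)² = 0.00259
  V term: (-1×0.0283)² = 0.000799
Total = 0.00339. Share from m = 0.00259/0.00339 = 0.764.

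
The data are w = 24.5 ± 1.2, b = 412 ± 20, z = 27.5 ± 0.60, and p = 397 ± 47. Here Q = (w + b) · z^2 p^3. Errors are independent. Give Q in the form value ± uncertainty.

Let u = w + b = 436. δu = √(δw² + δb²) = √(1.44 + 400) = 20.0, so δu/u = 0.0459.
Q is then a monomial in u, z, p:
δQ/Q = √((δu/u)² + (2·δz/z)² + (3·δp/p)²) = √(0.00211 + 0.00190 + 0.126) = 0.361
Q = 2.07e+13, so δQ = 0.361 × 2.07e+13 = 7.45e+12.

(2.07 ± 0.745) × 10^13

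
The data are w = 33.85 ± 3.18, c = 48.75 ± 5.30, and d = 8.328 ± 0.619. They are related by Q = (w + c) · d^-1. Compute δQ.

Let u = w + c = 82.60. δu = √(δw² + δc²) = √(10.1 + 28.1) = 6.18, so δu/u = 0.0748.
Q is then a monomial in u, d:
δQ/Q = √((δu/u)² + (-1·δd/d)²) = √(0.00560 + 0.00552) = 0.105
Q = 9.918, so δQ = 0.105 × 9.918 = 1.05.

1.05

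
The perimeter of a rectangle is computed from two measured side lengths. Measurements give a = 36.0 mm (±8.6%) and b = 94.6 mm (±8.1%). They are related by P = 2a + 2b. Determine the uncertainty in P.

16.5 mm

Absolute uncertainties add in quadrature for a linear combination:
  (2·δa)² = 38.3;  (2·δb)² = 235
δP = √(273) = 16.5 mm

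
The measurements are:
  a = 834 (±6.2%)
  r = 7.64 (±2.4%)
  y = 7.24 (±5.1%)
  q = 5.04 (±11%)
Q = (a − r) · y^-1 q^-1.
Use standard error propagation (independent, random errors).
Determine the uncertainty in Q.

3.09

Let u = a − r = 826. δu = √(δa² + δr²) = √(2670 + 0.0336) = 51.7, so δu/u = 0.0626.
Q is then a monomial in u, y, q:
δQ/Q = √((δu/u)² + (-1·δy/y)² + (-1·δq/q)²) = √(0.00392 + 0.00260 + 0.0121) = 0.136
Q = 22.6, so δQ = 0.136 × 22.6 = 3.09.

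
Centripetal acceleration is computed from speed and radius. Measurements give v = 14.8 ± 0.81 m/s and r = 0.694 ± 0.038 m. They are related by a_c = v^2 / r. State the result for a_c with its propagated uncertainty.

316 ± 38.6 m/s^2

For a monomial a_c ∝ v^2, r^-1, fractional errors add in quadrature:
  (2·δv/v)² = (2×0.0547)² = 0.0120;  (-1·δr/r)² = (-1×0.0548)² = 0.00300
δa_c/a_c = √(0.0150) = 0.122
a_c = 316 m/s^2, so δa_c = 0.122 × 316 = 38.6 m/s^2.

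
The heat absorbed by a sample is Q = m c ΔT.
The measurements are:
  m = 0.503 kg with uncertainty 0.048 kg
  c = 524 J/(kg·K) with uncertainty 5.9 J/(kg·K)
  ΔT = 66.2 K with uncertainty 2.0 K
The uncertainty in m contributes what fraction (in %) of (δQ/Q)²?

89.8%

(δQ/Q)² = (1·δm/m)² + (1·δc/c)² + (1·δΔT/ΔT)²
  m term: (1×0.0954)² = 0.00911
  c term: (1×0.0113)² = 0.000127
  ΔT term: (1×0.0302)² = 0.000913
Total = 0.0101. Share from m = 0.00911/0.0101 = 0.898.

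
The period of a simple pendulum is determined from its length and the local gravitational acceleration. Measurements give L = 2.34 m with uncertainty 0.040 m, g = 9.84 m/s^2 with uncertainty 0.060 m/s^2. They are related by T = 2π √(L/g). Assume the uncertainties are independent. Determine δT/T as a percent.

0.907%

For a monomial T ∝ L^(1/2), g^(-1/2), fractional errors add in quadrature:
  (½·δL/L)² = (0.5×0.0171)² = 7.31e-05;  (−½·δg/g)² = (-0.5×0.00610)² = 9.3e-06
δT/T = √(8.23e-05) = 0.00907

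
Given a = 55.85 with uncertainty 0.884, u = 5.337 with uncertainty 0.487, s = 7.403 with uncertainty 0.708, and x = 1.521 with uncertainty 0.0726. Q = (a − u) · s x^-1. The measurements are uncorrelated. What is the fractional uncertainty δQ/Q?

Let w = a − u = 50.51. δw = √(δa² + δu²) = √(0.781 + 0.237) = 1.01, so δw/w = 0.0200.
Q is then a monomial in w, s, x:
δQ/Q = √((δw/w)² + (1·δs/s)² + (-1·δx/x)²) = √(0.000399 + 0.00915 + 0.00228) = 0.109

0.109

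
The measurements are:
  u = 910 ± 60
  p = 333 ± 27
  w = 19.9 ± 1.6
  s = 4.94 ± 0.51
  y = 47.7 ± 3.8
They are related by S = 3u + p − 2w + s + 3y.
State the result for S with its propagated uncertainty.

For a sum/difference, combine absolute errors in quadrature:
  (3·δu)² = 32400;  (δp)² = 729;  (2·δw)² = 10.2;  (δs)² = 0.260;  (3·δy)² = 130
δS = √(33300) = 182
S = 3170.

3170 ± 182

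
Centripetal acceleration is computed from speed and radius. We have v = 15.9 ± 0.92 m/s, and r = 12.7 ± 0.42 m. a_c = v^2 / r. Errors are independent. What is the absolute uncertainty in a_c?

Each factor contributes (exponent × relative error)² to (δa_c/a_c)²:
  (2·δv/v)² = (2×0.0579)² = 0.0134;  (-1·δr/r)² = (-1×0.0331)² = 0.00109
δa_c/a_c = √(0.0145) = 0.120
a_c = 19.9 m/s^2, so δa_c = 0.120 × 19.9 = 2.40 m/s^2.

2.40 m/s^2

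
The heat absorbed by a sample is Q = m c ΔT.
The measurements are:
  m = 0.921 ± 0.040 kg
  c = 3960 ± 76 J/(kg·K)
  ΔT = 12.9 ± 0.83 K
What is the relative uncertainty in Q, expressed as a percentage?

8.00%

Products/powers → add relative errors in quadrature, weighted by exponent:
  (1·δm/m)² = (1×0.0434)² = 0.00189;  (1·δc/c)² = (1×0.0192)² = 0.000368;  (1·δΔT/ΔT)² = (1×0.0643)² = 0.00414
δQ/Q = √(0.00639) = 0.0800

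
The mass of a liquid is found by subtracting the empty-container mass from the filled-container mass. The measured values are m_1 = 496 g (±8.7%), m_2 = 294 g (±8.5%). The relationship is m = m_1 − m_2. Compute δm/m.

0.247

Sums and differences: (δm)² = Σ (cᵢ δxᵢ)².
  (δm_1)² = 1860;  (δm_2)² = 625
δm = √(2490) = 49.9 g
m = 202 g, so δm/m = 49.9/202 = 0.247.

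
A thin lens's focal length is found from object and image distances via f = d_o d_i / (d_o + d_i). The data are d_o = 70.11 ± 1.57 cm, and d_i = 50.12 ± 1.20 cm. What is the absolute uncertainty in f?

∂f/∂d_o = (d_i/(d_o+d_i))² = 0.174;  ∂f/∂d_i = (d_o/(d_o+d_i))² = 0.340
δf = √((∂f/∂d_o · δd_o)² + (∂f/∂d_i · δd_i)²) = √(0.0744 + 0.167) = 0.491 cm

0.491 cm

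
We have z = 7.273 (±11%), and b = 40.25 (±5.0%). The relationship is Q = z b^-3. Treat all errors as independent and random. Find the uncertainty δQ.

2.07e-05

Relative error in a monomial: (δQ/Q)² = Σ (nᵢ · δxᵢ/xᵢ)².
  (1·δz/z)² = (1×0.110)² = 0.0121;  (-3·δb/b)² = (-3×0.0500)² = 0.0225
δQ/Q = √(0.0346) = 0.186
Q = 0.0001115, so δQ = 0.186 × 0.0001115 = 2.07e-05.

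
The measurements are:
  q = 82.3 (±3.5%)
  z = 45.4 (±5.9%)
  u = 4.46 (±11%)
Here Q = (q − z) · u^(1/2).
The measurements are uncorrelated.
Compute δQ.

Let w = q − z = 36.9. δw = √(δq² + δz²) = √(8.30 + 7.17) = 3.93, so δw/w = 0.107.
Q is then a monomial in w, u:
δQ/Q = √((δw/w)² + (½·δu/u)²) = √(0.0114 + 0.00302) = 0.120
Q = 77.9, so δQ = 0.120 × 77.9 = 9.35.

9.35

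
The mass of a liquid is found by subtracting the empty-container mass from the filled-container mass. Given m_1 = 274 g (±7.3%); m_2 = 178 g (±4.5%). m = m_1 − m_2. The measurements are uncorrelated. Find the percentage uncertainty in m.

22.4%

For a sum/difference, combine absolute errors in quadrature:
  (δm_1)² = 400;  (δm_2)² = 64.2
δm = √(464) = 21.5 g
m = 96.0 g, so δm/m = 21.5/96.0 = 0.224.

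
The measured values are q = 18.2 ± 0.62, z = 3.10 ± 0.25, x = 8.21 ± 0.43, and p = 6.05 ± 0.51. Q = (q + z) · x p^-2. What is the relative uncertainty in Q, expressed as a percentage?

Let u = q + z = 21.3. δu = √(δq² + δz²) = √(0.384 + 0.0625) = 0.669, so δu/u = 0.0314.
Q is then a monomial in u, x, p:
δQ/Q = √((δu/u)² + (1·δx/x)² + (-2·δp/p)²) = √(0.000985 + 0.00274 + 0.0284) = 0.179

17.9%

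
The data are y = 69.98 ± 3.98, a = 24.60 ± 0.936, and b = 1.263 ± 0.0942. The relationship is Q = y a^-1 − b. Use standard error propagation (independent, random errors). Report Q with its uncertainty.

Let p = y·a^-1 = 2.845. δp/p = √((1·δy/y)² + (-1·δa/a)²) = √(0.00323 + 0.00145) = 0.0684, so δp = 0.195.
Q = p − b: δQ = √(δp² + δb²) = √(0.0379 + 0.00887) = 0.216
Q = 1.582.

1.582 ± 0.216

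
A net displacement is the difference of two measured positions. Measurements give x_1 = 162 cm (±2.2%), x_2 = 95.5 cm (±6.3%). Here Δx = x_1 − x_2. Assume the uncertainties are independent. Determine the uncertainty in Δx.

For a sum/difference, combine absolute errors in quadrature:
  (δx_1)² = 12.7;  (δx_2)² = 36.2
δΔx = √(48.9) = 6.99 cm

6.99 cm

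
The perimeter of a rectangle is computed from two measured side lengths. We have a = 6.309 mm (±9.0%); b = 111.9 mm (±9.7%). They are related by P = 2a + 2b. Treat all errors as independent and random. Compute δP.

Absolute uncertainties add in quadrature for a linear combination:
  (2·δa)² = 1.29;  (2·δb)² = 471
δP = √(473) = 21.7 mm

21.7 mm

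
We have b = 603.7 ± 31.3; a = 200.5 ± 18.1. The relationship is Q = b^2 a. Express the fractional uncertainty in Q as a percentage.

13.7%

Products/powers → add relative errors in quadrature, weighted by exponent:
  (2·δb/b)² = (2×0.0518)² = 0.0108;  (1·δa/a)² = (1×0.0903)² = 0.00815
δQ/Q = √(0.0189) = 0.137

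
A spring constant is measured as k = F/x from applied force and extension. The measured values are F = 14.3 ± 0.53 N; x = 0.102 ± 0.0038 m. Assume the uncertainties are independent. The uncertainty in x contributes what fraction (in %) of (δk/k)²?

50.3%

(δk/k)² = (1·δF/F)² + (-1·δx/x)²
  F term: (1×0.0371)² = 0.00137
  x term: (-1×0.0373)² = 0.00139
Total = 0.00276. Share from x = 0.00139/0.00276 = 0.503.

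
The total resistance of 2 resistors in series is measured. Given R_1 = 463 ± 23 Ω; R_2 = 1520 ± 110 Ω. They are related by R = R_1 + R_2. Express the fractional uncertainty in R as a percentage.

Each term contributes (cᵢ δxᵢ)² to (δR)²:
  (δR_1)² = 529;  (δR_2)² = 12100
δR = √(12600) = 112 Ω
R = 1980 Ω, so δR/R = 112/1980 = 0.0567.

5.67%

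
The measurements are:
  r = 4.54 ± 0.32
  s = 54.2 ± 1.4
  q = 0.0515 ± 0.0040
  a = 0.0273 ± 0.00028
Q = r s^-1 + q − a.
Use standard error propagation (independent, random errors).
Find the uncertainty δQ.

0.00746

Let p = r·s^-1 = 0.0838. δp/p = √((1·δr/r)² + (-1·δs/s)²) = √(0.00497 + 0.000667) = 0.0751, so δp = 0.00629.
Q = p + q − a: δQ = √(δp² + δq² + δa²) = √(3.95e-05 + 1.6e-05 + 7.84e-08) = 0.00746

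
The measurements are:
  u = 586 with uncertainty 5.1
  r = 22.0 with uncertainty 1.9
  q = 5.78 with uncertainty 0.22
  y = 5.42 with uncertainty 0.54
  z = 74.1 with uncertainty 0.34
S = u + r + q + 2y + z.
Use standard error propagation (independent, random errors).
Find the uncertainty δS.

5.56

S is a linear combination, so absolute uncertainties add in quadrature:
  (δu)² = 26.0;  (δr)² = 3.61;  (δq)² = 0.0484;  (2·δy)² = 1.17;  (δz)² = 0.116
δS = √(31.0) = 5.56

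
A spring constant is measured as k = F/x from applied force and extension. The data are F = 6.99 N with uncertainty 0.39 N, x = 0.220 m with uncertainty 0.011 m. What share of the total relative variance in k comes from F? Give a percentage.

(δk/k)² = (1·δF/F)² + (-1·δx/x)²
  F term: (1×0.0558)² = 0.00311
  x term: (-1×0.0500)² = 0.00250
Total = 0.00561. Share from F = 0.00311/0.00561 = 0.555.

55.5%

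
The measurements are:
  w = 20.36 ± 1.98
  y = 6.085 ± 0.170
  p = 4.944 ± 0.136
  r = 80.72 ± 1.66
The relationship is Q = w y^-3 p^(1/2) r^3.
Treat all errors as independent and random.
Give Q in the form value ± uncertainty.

Relative error in a monomial: (δQ/Q)² = Σ (nᵢ · δxᵢ/xᵢ)².
  (1·δw/w)² = (1×0.0972)² = 0.00946;  (-3·δy/y)² = (-3×0.0279)² = 0.00702;  (½·δp/p)² = (0.5×0.0275)² = 0.000189;  (3·δr/r)² = (3×0.0206)² = 0.00381
δQ/Q = √(0.0205) = 0.143
Q = 105700, so δQ = 0.143 × 105700 = 15100.

105700 ± 15100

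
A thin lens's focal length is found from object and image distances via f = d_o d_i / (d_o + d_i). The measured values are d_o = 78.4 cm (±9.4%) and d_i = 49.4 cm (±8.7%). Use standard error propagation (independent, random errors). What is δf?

1.96 cm

∂f/∂d_o = (d_i/(d_o+d_i))² = 0.149;  ∂f/∂d_i = (d_o/(d_o+d_i))² = 0.376
δf = √((∂f/∂d_o · δd_o)² + (∂f/∂d_i · δd_i)²) = √(1.21 + 2.62) = 1.96 cm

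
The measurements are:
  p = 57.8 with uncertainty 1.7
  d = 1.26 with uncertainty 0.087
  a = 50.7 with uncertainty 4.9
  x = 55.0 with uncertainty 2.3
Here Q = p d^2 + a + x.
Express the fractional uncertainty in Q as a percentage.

7.11%

Let w = p·d^2 = 91.8. δw/w = √((1·δp/p)² + (2·δd/d)²) = √(0.000865 + 0.0191) = 0.141, so δw = 13.0.
Q = w + a + x: δQ = √(δw² + δa² + δx²) = √(168 + 24.0 + 5.29) = 14.0
Q = 197, so δQ/Q = 14.0/197 = 0.0711.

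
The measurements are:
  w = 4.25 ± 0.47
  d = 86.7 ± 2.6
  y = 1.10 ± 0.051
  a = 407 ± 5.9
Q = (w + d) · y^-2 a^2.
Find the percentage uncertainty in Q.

Let u = w + d = 91.0. δu = √(δw² + δd²) = √(0.221 + 6.76) = 2.64, so δu/u = 0.0291.
Q is then a monomial in u, y, a:
δQ/Q = √((δu/u)² + (-2·δy/y)² + (2·δa/a)²) = √(0.000844 + 0.00860 + 0.000841) = 0.101

10.1%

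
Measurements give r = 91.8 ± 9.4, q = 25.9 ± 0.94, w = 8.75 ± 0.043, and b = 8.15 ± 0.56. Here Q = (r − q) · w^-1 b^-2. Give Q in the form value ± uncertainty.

Let u = r − q = 65.9. δu = √(δr² + δq²) = √(88.4 + 0.884) = 9.45, so δu/u = 0.143.
Q is then a monomial in u, w, b:
δQ/Q = √((δu/u)² + (-1·δw/w)² + (-2·δb/b)²) = √(0.0205 + 2.42e-05 + 0.0189) = 0.199
Q = 0.113, so δQ = 0.199 × 0.113 = 0.0225.

0.113 ± 0.0225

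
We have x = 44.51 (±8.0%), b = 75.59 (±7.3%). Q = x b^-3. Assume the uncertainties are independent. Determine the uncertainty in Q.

For a monomial Q ∝ x, b^-3, fractional errors add in quadrature:
  (1·δx/x)² = (1×0.0800)² = 0.00640;  (-3·δb/b)² = (-3×0.0730)² = 0.0480
δQ/Q = √(0.0544) = 0.233
Q = 0.0001031, so δQ = 0.233 × 0.0001031 = 2.4e-05.

2.4e-05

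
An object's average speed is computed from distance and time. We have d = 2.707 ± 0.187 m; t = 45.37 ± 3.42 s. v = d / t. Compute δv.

0.00610 m/s

Relative error in a monomial: (δv/v)² = Σ (nᵢ · δxᵢ/xᵢ)².
  (1·δd/d)² = (1×0.0691)² = 0.00477;  (-1·δt/t)² = (-1×0.0754)² = 0.00568
δv/v = √(0.0105) = 0.102
v = 0.05966 m/s, so δv = 0.102 × 0.05966 = 0.00610 m/s.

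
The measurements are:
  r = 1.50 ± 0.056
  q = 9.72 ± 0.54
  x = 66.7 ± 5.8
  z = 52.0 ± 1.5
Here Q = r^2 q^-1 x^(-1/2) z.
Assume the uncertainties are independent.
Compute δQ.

0.157

Since Q is a product/quotient, work with relative uncertainties:
  (2·δr/r)² = (2×0.0373)² = 0.00558;  (-1·δq/q)² = (-1×0.0556)² = 0.00309;  (−½·δx/x)² = (-0.5×0.0870)² = 0.00189;  (1·δz/z)² = (1×0.0288)² = 0.000832
δQ/Q = √(0.0114) = 0.107
Q = 1.47, so δQ = 0.107 × 1.47 = 0.157.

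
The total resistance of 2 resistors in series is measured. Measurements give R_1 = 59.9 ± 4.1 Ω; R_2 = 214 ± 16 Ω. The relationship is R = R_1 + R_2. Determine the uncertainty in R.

Absolute uncertainties add in quadrature for a linear combination:
  (δR_1)² = 16.8;  (δR_2)² = 256
δR = √(273) = 16.5 Ω

16.5 Ω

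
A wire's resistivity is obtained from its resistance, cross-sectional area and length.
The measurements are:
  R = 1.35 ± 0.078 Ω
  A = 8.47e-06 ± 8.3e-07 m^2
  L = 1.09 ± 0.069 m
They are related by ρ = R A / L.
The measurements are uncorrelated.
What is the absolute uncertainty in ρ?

ρ is a product of powers, so relative uncertainties combine in quadrature:
  (1·δR/R)² = (1×0.0578)² = 0.00334;  (1·δA/A)² = (1×0.0980)² = 0.00960;  (-1·δL/L)² = (-1×0.0633)² = 0.00401
δρ/ρ = √(0.0169) = 0.130
ρ = 1.05e-05 Ω·m, so δρ = 0.130 × 1.05e-05 = 1.37e-06 Ω·m.

1.37e-06 Ω·m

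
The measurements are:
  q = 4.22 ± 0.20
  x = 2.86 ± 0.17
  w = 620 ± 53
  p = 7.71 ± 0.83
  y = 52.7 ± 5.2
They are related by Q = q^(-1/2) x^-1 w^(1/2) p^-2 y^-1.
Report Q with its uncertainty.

Q is a product of powers, so relative uncertainties combine in quadrature:
  (−½·δq/q)² = (-0.5×0.0474)² = 0.000562;  (-1·δx/x)² = (-1×0.0594)² = 0.00353;  (½·δw/w)² = (0.5×0.0855)² = 0.00183;  (-2·δp/p)² = (-2×0.108)² = 0.0464;  (-1·δy/y)² = (-1×0.0987)² = 0.00974
δQ/Q = √(0.0620) = 0.249
Q = 0.00135, so δQ = 0.249 × 0.00135 = 0.000337.

0.00135 ± 0.000337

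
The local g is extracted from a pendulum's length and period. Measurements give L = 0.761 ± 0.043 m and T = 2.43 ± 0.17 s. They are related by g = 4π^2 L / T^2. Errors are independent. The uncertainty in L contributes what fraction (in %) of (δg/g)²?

(δg/g)² = (1·δL/L)² + (-2·δT/T)²
  L term: (1×0.0565)² = 0.00319
  T term: (-2×0.0700)² = 0.0196
Total = 0.0228. Share from L = 0.00319/0.0228 = 0.140.

14.0%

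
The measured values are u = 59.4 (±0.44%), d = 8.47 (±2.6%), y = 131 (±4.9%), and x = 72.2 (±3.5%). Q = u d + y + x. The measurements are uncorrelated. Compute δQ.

Let p = u·d = 503. δp/p = √((1·δu/u)² + (1·δd/d)²) = √(1.94e-05 + 0.000676) = 0.0264, so δp = 13.3.
Q = p + y + x: δQ = √(δp² + δy² + δx²) = √(176 + 41.2 + 6.39) = 15.0

15.0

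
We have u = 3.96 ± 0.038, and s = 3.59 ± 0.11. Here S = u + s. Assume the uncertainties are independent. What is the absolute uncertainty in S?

Sums and differences: (δS)² = Σ (cᵢ δxᵢ)².
  (δu)² = 0.00144;  (δs)² = 0.0121
δS = √(0.0135) = 0.116

0.116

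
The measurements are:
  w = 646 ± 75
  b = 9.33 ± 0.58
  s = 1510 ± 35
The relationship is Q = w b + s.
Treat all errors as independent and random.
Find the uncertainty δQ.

795

Let p = w·b = 6030. δp/p = √((1·δw/w)² + (1·δb/b)²) = √(0.0135 + 0.00386) = 0.132, so δp = 794.
Q = p + s: δQ = √(δp² + δs²) = √(6.3e+05 + 1220) = 795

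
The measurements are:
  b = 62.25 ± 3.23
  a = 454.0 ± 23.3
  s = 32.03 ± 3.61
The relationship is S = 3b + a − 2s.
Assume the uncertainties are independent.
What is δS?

26.2

S is a linear combination, so absolute uncertainties add in quadrature:
  (3·δb)² = 93.9;  (δa)² = 543;  (2·δs)² = 52.1
δS = √(689) = 26.2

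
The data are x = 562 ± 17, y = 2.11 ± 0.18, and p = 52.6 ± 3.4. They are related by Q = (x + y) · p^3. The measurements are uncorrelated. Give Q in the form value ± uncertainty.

Let u = x + y = 564. δu = √(δx² + δy²) = √(289 + 0.0324) = 17.0, so δu/u = 0.0301.
Q is then a monomial in u, p:
δQ/Q = √((δu/u)² + (3·δp/p)²) = √(0.000908 + 0.0376) = 0.196
Q = 8.21e+07, so δQ = 0.196 × 8.21e+07 = 1.61e+07.

(8.21 ± 1.61) × 10^7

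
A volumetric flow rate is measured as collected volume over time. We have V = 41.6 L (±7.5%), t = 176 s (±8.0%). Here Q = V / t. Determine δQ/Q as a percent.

Products/powers → add relative errors in quadrature, weighted by exponent:
  (1·δV/V)² = (1×0.0750)² = 0.00562;  (-1·δt/t)² = (-1×0.0800)² = 0.00640
δQ/Q = √(0.0120) = 0.110

11.0%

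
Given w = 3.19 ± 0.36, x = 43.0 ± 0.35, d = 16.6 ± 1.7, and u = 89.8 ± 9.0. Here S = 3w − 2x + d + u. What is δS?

S is a linear combination, so absolute uncertainties add in quadrature:
  (3·δw)² = 1.17;  (2·δx)² = 0.490;  (δd)² = 2.89;  (δu)² = 81.0
δS = √(85.5) = 9.25

9.25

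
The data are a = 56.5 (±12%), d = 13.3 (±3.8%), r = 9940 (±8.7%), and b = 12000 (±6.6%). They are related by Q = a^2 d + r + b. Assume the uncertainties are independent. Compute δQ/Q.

0.161

Let p = a^2·d = 42500. δp/p = √((2·δa/a)² + (1·δd/d)²) = √(0.0576 + 0.00144) = 0.243, so δp = 10300.
Q = p + r + b: δQ = √(δp² + δr² + δb²) = √(1.06e+08 + 7.48e+05 + 6.27e+05) = 10400
Q = 64400, so δQ/Q = 10400/64400 = 0.161.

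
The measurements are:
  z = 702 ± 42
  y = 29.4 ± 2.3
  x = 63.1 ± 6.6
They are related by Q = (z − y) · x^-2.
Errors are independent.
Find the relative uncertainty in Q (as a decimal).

0.218

Let u = z − y = 673. δu = √(δz² + δy²) = √(1760 + 5.29) = 42.1, so δu/u = 0.0625.
Q is then a monomial in u, x:
δQ/Q = √((δu/u)² + (-2·δx/x)²) = √(0.00391 + 0.0438) = 0.218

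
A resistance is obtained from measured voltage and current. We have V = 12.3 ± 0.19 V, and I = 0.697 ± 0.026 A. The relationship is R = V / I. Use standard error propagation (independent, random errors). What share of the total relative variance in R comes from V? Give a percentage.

14.6%

(δR/R)² = (1·δV/V)² + (-1·δI/I)²
  V term: (1×0.0154)² = 0.000239
  I term: (-1×0.0373)² = 0.00139
Total = 0.00163. Share from V = 0.000239/0.00163 = 0.146.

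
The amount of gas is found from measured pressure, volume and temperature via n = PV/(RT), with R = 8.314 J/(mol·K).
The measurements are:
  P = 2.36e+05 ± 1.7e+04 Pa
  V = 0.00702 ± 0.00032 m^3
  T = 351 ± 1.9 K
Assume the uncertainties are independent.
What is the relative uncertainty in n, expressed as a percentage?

Each factor contributes (exponent × relative error)² to (δn/n)²:
  (1·δP/P)² = (1×0.0720)² = 0.00519;  (1·δV/V)² = (1×0.0456)² = 0.00208;  (-1·δT/T)² = (-1×0.00541)² = 2.93e-05
δn/n = √(0.00730) = 0.0854

8.54%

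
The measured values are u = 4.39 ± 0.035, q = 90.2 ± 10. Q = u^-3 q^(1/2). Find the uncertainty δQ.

0.00678

Products/powers → add relative errors in quadrature, weighted by exponent:
  (-3·δu/u)² = (-3×0.00797)² = 0.000572;  (½·δq/q)² = (0.5×0.111)² = 0.00307
δQ/Q = √(0.00364) = 0.0604
Q = 0.112, so δQ = 0.0604 × 0.112 = 0.00678.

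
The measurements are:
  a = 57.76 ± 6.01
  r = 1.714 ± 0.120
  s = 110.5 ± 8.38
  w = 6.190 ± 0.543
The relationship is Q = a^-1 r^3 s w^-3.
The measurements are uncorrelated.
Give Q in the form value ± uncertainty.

Relative error in a monomial: (δQ/Q)² = Σ (nᵢ · δxᵢ/xᵢ)².
  (-1·δa/a)² = (-1×0.104)² = 0.0108;  (3·δr/r)² = (3×0.0700)² = 0.0441;  (1·δs/s)² = (1×0.0758)² = 0.00575;  (-3·δw/w)² = (-3×0.0877)² = 0.0693
δQ/Q = √(0.130) = 0.360
Q = 0.04062, so δQ = 0.360 × 0.04062 = 0.0146.

0.04062 ± 0.0146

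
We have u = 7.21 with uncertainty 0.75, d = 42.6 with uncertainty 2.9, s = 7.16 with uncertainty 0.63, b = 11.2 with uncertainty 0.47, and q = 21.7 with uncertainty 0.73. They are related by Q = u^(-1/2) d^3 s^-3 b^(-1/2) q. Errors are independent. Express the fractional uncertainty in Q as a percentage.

Relative error in a monomial: (δQ/Q)² = Σ (nᵢ · δxᵢ/xᵢ)².
  (−½·δu/u)² = (-0.5×0.104)² = 0.00271;  (3·δd/d)² = (3×0.0681)² = 0.0417;  (-3·δs/s)² = (-3×0.0880)² = 0.0697;  (−½·δb/b)² = (-0.5×0.0420)² = 0.000440;  (1·δq/q)² = (1×0.0336)² = 0.00113
δQ/Q = √(0.116) = 0.340

34.0%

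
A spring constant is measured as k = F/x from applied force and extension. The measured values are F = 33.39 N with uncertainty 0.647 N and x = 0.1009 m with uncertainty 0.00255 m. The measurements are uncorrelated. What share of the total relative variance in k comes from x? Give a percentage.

63.0%

(δk/k)² = (1·δF/F)² + (-1·δx/x)²
  F term: (1×0.0194)² = 0.000375
  x term: (-1×0.0253)² = 0.000639
Total = 0.00101. Share from x = 0.000639/0.00101 = 0.630.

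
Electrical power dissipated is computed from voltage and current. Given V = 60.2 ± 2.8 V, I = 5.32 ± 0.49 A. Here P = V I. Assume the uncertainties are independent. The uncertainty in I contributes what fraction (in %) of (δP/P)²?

(δP/P)² = (1·δV/V)² + (1·δI/I)²
  V term: (1×0.0465)² = 0.00216
  I term: (1×0.0921)² = 0.00848
Total = 0.0106. Share from I = 0.00848/0.0106 = 0.797.

79.7%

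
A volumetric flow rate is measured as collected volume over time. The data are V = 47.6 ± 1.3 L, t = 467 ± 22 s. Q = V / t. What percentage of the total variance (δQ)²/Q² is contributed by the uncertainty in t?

(δQ/Q)² = (1·δV/V)² + (-1·δt/t)²
  V term: (1×0.0273)² = 0.000746
  t term: (-1×0.0471)² = 0.00222
Total = 0.00297. Share from t = 0.00222/0.00297 = 0.748.

74.8%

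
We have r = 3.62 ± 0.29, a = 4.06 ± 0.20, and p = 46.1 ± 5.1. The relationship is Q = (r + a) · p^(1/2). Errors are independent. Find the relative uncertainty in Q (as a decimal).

Let u = r + a = 7.68. δu = √(δr² + δa²) = √(0.0841 + 0.0400) = 0.352, so δu/u = 0.0459.
Q is then a monomial in u, p:
δQ/Q = √((δu/u)² + (½·δp/p)²) = √(0.00210 + 0.00306) = 0.0719

0.0719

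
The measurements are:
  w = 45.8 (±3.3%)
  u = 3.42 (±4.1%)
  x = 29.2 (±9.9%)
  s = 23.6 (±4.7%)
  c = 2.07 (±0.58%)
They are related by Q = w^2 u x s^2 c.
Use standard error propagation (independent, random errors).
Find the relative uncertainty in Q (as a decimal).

Since Q is a product/quotient, work with relative uncertainties:
  (2·δw/w)² = (2×0.0330)² = 0.00436;  (1·δu/u)² = (1×0.0410)² = 0.00168;  (1·δx/x)² = (1×0.0990)² = 0.00980;  (2·δs/s)² = (2×0.0470)² = 0.00884;  (1·δc/c)² = (1×0.00580)² = 3.36e-05
δQ/Q = √(0.0247) = 0.157

0.157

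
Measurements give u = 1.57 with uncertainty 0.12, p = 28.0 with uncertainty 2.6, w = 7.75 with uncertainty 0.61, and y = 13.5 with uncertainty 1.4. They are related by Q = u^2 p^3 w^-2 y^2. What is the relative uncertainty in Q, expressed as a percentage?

Relative error in a monomial: (δQ/Q)² = Σ (nᵢ · δxᵢ/xᵢ)².
  (2·δu/u)² = (2×0.0764)² = 0.0234;  (3·δp/p)² = (3×0.0929)² = 0.0776;  (-2·δw/w)² = (-2×0.0787)² = 0.0248;  (2·δy/y)² = (2×0.104)² = 0.0430
δQ/Q = √(0.169) = 0.411

41.1%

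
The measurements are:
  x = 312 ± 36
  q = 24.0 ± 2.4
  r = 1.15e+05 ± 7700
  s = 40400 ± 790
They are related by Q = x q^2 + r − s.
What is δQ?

Let p = x·q^2 = 1.8e+05. δp/p = √((1·δx/x)² + (2·δq/q)²) = √(0.0133 + 0.0400) = 0.231, so δp = 41500.
Q = p + r − s: δQ = √(δp² + δr² + δs²) = √(1.72e+09 + 5.93e+07 + 6.24e+05) = 42200

42200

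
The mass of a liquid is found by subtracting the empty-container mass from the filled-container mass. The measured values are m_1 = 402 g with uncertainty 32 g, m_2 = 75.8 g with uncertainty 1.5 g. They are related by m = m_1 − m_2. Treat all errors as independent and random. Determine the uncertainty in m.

Sums and differences: (δm)² = Σ (cᵢ δxᵢ)².
  (δm_1)² = 1020;  (δm_2)² = 2.25
δm = √(1030) = 32.0 g

32.0 g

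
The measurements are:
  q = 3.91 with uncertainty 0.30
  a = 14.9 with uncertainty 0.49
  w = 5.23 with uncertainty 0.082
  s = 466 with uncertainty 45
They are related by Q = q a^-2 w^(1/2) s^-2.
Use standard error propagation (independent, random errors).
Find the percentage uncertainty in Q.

Each factor contributes (exponent × relative error)² to (δQ/Q)²:
  (1·δq/q)² = (1×0.0767)² = 0.00589;  (-2·δa/a)² = (-2×0.0329)² = 0.00433;  (½·δw/w)² = (0.5×0.0157)² = 6.15e-05;  (-2·δs/s)² = (-2×0.0966)² = 0.0373
δQ/Q = √(0.0476) = 0.218

21.8%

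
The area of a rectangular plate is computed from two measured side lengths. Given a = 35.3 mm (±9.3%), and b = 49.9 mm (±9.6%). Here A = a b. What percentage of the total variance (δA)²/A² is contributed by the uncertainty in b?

(δA/A)² = (1·δa/a)² + (1·δb/b)²
  a term: (1×0.0930)² = 0.00865
  b term: (1×0.0960)² = 0.00922
Total = 0.0179. Share from b = 0.00922/0.0179 = 0.516.

51.6%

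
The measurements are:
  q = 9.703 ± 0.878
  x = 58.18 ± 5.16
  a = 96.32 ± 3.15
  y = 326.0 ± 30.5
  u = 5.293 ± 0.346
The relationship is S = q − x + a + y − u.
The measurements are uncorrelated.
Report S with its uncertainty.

For a sum/difference, combine absolute errors in quadrature:
  (δq)² = 0.771;  (δx)² = 26.6;  (δa)² = 9.92;  (δy)² = 930;  (δu)² = 0.120
δS = √(968) = 31.1
S = 368.6.

368.6 ± 31.1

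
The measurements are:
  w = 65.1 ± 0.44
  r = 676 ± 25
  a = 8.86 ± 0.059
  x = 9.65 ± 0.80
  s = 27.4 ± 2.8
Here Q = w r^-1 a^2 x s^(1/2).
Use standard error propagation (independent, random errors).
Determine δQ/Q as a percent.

10.5%

Relative error in a monomial: (δQ/Q)² = Σ (nᵢ · δxᵢ/xᵢ)².
  (1·δw/w)² = (1×0.00676)² = 4.57e-05;  (-1·δr/r)² = (-1×0.0370)² = 0.00137;  (2·δa/a)² = (2×0.00666)² = 0.000177;  (1·δx/x)² = (1×0.0829)² = 0.00687;  (½·δs/s)² = (0.5×0.102)² = 0.00261
δQ/Q = √(0.0111) = 0.105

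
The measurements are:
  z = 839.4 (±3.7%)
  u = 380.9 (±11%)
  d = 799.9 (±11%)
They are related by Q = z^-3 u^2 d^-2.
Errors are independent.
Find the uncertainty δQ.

1.27e-10

For a monomial Q ∝ z^-3, u^2, d^-2, fractional errors add in quadrature:
  (-3·δz/z)² = (-3×0.0370)² = 0.0123;  (2·δu/u)² = (2×0.110)² = 0.0484;  (-2·δd/d)² = (-2×0.110)² = 0.0484
δQ/Q = √(0.109) = 0.330
Q = 3.834e-10, so δQ = 0.330 × 3.834e-10 = 1.27e-10.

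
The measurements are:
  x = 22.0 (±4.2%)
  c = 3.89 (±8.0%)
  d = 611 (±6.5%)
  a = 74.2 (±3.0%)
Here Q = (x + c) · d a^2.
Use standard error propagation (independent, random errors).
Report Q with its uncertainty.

(8.71 ± 0.837) × 10^7

Let u = x + c = 25.9. δu = √(δx² + δc²) = √(0.854 + 0.0968) = 0.975, so δu/u = 0.0377.
Q is then a monomial in u, d, a:
δQ/Q = √((δu/u)² + (1·δd/d)² + (2·δa/a)²) = √(0.00142 + 0.00423 + 0.00360) = 0.0961
Q = 8.71e+07, so δQ = 0.0961 × 8.71e+07 = 8.37e+06.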